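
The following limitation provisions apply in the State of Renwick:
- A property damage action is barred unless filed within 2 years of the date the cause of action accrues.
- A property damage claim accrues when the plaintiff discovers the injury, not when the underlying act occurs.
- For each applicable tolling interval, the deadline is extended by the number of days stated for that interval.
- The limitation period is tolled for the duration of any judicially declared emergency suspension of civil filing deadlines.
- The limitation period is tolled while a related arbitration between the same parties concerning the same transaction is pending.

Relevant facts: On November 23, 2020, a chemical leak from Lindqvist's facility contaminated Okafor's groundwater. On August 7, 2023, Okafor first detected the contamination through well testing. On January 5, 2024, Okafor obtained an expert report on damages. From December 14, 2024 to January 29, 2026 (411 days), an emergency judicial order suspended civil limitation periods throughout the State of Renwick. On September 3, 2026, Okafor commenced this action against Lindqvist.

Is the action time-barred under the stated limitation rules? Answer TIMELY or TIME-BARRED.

The claim did not accrue until Okafor discovered the injury on August 7, 2023; the November 23, 2020 act date does not start the clock under the stated rule.
Adding the 2 years base period to August 7, 2023 gives a deadline of August 7, 2025, before any tolling.
Because the emergency suspension of filing deadlines ran from December 14, 2024 to January 29, 2026, the deadline is extended by 411 days to September 22, 2026.
Nothing else in the chronology tolls or restarts the period.
Filing on September 3, 2026 beat the September 22, 2026 deadline — the action is timely.

TIMELY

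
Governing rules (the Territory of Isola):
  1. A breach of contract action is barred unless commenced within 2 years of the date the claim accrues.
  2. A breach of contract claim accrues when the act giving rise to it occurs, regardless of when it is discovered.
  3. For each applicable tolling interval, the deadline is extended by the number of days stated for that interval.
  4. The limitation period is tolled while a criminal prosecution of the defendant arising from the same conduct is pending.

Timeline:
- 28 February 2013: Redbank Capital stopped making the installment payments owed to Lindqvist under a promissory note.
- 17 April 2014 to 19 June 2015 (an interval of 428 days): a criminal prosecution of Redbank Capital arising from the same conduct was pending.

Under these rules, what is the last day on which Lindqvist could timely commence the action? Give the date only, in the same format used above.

The limitation period began to run on 28 February 2013.
2 years from 28 February 2013 is 28 February 2015.
The pending criminal prosecution from 17 April 2014 to 19 June 2015 tolled the period for 428 days, extending the deadline to 1 May 2016.

1 May 2016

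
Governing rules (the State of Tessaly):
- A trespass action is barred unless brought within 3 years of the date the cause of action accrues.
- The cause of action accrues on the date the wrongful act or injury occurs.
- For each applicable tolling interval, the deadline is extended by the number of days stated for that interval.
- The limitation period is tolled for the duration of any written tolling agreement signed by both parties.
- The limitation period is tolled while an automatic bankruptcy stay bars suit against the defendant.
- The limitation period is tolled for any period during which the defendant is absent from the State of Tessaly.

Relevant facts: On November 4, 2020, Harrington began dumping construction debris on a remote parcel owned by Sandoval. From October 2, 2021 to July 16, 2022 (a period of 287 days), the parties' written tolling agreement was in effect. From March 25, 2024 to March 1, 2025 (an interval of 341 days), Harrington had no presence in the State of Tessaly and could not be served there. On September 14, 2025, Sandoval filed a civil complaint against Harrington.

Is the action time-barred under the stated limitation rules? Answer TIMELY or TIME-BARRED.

The claim accrued on November 4, 2020, when the wrongful act occurred.
Adding the 3 years base period to November 4, 2020 gives a deadline of November 4, 2023, before any tolling.
Because the written tolling agreement ran from October 2, 2021 to July 16, 2022, the deadline is extended by 287 days to August 17, 2024.
The period was tolled for 341 days by the defendant's absence from the jurisdiction (March 25, 2024 to March 1, 2025), pushing the deadline to July 24, 2025.
Sandoval filed on September 14, 2025, after the July 24, 2025 deadline, so the action is time-barred.

TIME-BARRED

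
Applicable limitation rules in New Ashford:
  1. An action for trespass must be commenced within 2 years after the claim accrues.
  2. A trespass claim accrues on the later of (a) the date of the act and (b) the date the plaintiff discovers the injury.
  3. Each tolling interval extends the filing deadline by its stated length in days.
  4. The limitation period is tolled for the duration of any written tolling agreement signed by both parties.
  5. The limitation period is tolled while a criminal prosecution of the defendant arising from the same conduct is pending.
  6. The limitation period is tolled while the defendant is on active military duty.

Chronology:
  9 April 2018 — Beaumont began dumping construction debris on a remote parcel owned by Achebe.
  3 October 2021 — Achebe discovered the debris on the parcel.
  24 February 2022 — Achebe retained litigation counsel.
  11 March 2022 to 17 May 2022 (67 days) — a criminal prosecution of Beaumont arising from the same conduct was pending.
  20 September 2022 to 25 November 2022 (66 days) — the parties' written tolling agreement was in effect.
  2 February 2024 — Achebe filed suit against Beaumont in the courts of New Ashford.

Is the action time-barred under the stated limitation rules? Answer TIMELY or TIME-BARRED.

Because discovery on 3 October 2021 post-dates the 9 April 2018 act, accrual under the later-of rule falls on 3 October 2021.
2 years from 3 October 2021 is 3 October 2023.
The period was tolled for 67 days by the pending criminal prosecution (11 March 2022 to 17 May 2022), pushing the deadline to 9 December 2023.
The period was tolled for 66 days by the written tolling agreement (20 September 2022 to 25 November 2022), pushing the deadline to 13 February 2024.
None of the other events listed affects the running of the period under the stated rules.
Achebe filed on 2 February 2024, before the 13 February 2024 deadline, so the action is timely.

TIMELY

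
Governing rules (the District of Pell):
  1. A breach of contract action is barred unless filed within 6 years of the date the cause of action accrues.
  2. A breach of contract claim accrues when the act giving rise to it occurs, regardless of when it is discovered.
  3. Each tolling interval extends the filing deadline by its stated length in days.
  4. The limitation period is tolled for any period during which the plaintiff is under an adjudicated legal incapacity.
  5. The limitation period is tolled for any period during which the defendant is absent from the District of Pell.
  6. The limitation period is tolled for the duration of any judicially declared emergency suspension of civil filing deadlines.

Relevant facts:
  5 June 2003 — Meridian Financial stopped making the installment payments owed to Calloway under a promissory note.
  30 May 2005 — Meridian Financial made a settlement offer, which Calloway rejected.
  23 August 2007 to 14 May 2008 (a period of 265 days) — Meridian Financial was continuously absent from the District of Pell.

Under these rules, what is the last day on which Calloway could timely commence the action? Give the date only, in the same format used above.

The cause of action accrued on 5 June 2003, the date of the act.
The untolled deadline — 6 years after 5 June 2003 — is 5 June 2009.
The period was tolled for 265 days by the defendant's absence from the jurisdiction (23 August 2007 to 14 May 2008), pushing the deadline to 25 February 2010.
Nothing else in the chronology tolls or restarts the period.

25 February 2010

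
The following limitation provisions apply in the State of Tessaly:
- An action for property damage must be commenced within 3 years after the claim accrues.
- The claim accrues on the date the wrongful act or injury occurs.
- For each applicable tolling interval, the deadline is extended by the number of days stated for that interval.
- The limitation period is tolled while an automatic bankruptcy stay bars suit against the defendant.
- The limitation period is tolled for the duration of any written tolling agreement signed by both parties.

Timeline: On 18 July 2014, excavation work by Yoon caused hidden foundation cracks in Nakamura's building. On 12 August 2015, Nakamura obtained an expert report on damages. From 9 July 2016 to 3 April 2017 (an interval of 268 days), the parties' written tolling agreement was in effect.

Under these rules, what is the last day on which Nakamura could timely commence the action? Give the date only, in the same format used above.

The claim accrued on 18 July 2014, the date of the act.
Adding the 3 years base period to 18 July 2014 gives a deadline of 18 July 2017, before any tolling.
The written tolling agreement from 9 July 2016 to 3 April 2017 tolled the period for 268 days, extending the deadline to 12 April 2018.
The other events in the timeline have no effect on the limitation period under the stated rules.

12 April 2018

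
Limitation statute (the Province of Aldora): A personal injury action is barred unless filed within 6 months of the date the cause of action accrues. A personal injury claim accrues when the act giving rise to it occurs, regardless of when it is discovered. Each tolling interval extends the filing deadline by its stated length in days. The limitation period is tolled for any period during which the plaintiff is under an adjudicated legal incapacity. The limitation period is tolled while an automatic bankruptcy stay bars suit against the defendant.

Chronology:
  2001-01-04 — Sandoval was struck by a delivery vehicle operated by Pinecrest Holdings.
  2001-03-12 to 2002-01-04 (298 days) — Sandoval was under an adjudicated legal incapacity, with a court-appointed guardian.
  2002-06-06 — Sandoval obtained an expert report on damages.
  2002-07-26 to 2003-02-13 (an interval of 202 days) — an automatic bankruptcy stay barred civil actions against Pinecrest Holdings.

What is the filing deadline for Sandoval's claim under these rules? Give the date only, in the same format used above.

The claim accrued on 2001-01-04, when the wrongful act occurred.
6 months from 2001-01-04 is 2001-07-04.
The period was tolled for 298 days by the plaintiff's legal incapacity (2001-03-12 to 2002-01-04), pushing the deadline to 2002-04-28.
The automatic bankruptcy stay from 2002-07-26 to 2003-02-13 began after the period had already run on 2002-04-28, so it has no tolling effect.
Nothing else in the chronology tolls or restarts the period.

2002-04-28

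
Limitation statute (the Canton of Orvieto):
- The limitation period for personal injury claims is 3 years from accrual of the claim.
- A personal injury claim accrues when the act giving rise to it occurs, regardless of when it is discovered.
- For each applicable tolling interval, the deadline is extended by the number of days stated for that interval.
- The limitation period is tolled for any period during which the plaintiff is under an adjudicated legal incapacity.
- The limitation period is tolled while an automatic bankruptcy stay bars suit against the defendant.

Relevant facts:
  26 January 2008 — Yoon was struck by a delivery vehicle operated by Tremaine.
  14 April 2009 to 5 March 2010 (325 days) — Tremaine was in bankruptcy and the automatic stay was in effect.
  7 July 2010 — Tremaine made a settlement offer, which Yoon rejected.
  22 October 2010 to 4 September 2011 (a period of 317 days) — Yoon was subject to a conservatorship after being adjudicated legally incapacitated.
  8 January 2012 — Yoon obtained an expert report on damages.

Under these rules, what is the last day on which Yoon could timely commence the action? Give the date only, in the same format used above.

The limitation period began to run on 26 January 2008.
Adding the 3 years base period to 26 January 2008 gives a deadline of 26 January 2011, before any tolling.
The period was tolled for 325 days by the automatic bankruptcy stay (14 April 2009 to 5 March 2010), pushing the deadline to 17 December 2011.
Because the plaintiff's legal incapacity ran from 22 October 2010 to 4 September 2011, the deadline is extended by 317 days to 29 October 2012.
None of the other events listed affects the running of the period under the stated rules.

29 October 2012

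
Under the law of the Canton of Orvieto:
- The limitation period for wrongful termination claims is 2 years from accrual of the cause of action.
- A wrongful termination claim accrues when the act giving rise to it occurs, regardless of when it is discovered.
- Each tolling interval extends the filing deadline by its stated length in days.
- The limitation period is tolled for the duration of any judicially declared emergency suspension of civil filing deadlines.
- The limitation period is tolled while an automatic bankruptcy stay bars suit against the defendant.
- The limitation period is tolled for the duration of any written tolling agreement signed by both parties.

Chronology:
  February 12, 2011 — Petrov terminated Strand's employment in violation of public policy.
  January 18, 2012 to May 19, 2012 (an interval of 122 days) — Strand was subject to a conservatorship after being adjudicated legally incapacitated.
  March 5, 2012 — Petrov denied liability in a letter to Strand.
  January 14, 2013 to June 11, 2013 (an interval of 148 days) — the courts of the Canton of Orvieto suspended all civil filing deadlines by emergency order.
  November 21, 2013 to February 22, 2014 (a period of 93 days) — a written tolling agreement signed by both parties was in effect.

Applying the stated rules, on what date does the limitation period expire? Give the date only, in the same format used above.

The claim accrued on February 12, 2011, when the wrongful act occurred.
Adding the 2 years base period to February 12, 2011 gives a deadline of February 12, 2013, before any tolling.
The period was tolled for 148 days by the emergency suspension of filing deadlines (January 14, 2013 to June 11, 2013), pushing the deadline to July 10, 2013.
The written tolling agreement starting November 21, 2013 came too late — the period had run on July 10, 2013 — and so does not extend the deadline.
Although the plaintiff's incapacity ran from January 18, 2012 to May 19, 2012, the stated rules do not make that a tolling event, so it is disregarded.
The other events in the timeline have no effect on the limitation period under the stated rules.

July 10, 2013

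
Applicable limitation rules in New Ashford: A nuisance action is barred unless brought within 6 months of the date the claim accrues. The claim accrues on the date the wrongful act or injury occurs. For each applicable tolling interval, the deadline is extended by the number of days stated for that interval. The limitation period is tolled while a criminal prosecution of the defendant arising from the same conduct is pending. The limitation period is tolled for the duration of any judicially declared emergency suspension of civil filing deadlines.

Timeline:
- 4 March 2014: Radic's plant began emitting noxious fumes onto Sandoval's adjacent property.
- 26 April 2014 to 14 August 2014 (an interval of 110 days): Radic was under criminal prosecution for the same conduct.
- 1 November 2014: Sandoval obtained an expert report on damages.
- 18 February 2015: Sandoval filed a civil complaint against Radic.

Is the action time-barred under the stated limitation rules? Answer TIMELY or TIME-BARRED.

TIME-BARRED

The claim accrued on 4 March 2014, the date of the act.
6 months from 4 March 2014 is 4 September 2014.
The pending criminal prosecution from 26 April 2014 to 14 August 2014 tolled the period for 110 days, extending the deadline to 23 December 2014.
The other events in the timeline have no effect on the limitation period under the stated rules.
The 18 February 2015 filing falls after the 23 December 2014 deadline; the claim is time-barred.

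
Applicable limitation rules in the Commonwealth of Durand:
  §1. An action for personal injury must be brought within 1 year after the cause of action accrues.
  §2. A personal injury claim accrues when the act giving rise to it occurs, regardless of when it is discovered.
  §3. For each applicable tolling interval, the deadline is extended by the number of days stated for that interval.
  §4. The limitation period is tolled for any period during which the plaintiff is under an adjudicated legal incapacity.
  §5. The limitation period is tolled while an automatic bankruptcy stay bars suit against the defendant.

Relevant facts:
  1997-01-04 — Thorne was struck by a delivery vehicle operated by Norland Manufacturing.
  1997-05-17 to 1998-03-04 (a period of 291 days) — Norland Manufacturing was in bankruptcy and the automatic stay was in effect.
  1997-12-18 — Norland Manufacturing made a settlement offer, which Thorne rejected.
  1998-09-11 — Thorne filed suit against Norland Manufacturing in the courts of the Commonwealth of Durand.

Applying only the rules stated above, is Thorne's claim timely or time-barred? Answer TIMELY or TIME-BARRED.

TIMELY

The claim accrued on 1997-01-04, when the wrongful act occurred.
The untolled deadline — 1 year after 1997-01-04 — is 1998-01-04.
Because the automatic bankruptcy stay ran from 1997-05-17 to 1998-03-04, the deadline is extended by 291 days to 1998-10-22.
The other events in the timeline have no effect on the limitation period under the stated rules.
The 1998-09-11 filing precedes the 1998-10-22 deadline; the claim is timely.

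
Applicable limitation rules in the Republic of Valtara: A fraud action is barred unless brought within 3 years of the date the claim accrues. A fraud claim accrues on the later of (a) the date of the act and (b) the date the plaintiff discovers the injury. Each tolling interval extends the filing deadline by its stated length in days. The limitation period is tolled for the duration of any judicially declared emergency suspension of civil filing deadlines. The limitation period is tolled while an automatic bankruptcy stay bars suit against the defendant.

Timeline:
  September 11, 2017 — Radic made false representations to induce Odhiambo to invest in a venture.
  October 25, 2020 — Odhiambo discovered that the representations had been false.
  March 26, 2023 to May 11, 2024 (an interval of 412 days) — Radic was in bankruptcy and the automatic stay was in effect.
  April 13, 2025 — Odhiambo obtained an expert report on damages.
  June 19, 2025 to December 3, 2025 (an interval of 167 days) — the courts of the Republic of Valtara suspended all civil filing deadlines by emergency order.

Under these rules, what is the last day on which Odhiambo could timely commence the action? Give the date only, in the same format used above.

Because discovery on October 25, 2020 post-dates the September 11, 2017 act, accrual under the later-of rule falls on October 25, 2020.
3 years from October 25, 2020 is October 25, 2023.
The period was tolled for 412 days by the automatic bankruptcy stay (March 26, 2023 to May 11, 2024), pushing the deadline to December 10, 2024.
The emergency suspension of filing deadlines from June 19, 2025 to December 3, 2025 began after the period had already run on December 10, 2024, so it has no tolling effect.
Nothing else in the chronology tolls or restarts the period.

December 10, 2024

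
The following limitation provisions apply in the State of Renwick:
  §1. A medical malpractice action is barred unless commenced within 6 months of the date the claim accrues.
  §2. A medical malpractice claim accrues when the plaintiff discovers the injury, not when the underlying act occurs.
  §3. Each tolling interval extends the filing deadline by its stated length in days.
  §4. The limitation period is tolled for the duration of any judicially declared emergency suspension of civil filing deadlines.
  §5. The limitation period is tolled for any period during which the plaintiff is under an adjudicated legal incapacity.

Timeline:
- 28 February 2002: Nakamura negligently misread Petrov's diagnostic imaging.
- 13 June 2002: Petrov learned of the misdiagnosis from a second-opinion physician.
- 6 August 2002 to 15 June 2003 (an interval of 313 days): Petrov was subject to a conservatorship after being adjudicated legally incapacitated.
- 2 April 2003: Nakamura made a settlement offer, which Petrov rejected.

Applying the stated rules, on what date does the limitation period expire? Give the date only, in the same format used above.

22 October 2003

The claim did not accrue until Petrov discovered the injury on 13 June 2002; the 28 February 2002 act date does not start the clock under the stated rule.
The untolled deadline — 6 months after 13 June 2002 — is 13 December 2002.
The plaintiff's legal incapacity from 6 August 2002 to 15 June 2003 tolled the period for 313 days, extending the deadline to 22 October 2003.
The other events in the timeline have no effect on the limitation period under the stated rules.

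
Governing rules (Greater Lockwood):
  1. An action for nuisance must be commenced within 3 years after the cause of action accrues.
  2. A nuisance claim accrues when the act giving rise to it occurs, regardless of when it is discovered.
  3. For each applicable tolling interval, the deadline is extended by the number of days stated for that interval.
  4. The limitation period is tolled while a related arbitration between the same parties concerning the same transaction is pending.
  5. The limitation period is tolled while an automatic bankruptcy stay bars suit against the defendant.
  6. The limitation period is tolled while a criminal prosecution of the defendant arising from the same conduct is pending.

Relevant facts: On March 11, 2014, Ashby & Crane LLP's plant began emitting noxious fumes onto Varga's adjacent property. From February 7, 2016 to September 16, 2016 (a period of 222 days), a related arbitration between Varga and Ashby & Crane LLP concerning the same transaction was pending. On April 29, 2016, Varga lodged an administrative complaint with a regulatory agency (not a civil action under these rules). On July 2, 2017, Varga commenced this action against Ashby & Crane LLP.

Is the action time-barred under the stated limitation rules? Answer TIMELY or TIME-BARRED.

The limitation period began to run on March 11, 2014.
3 years from March 11, 2014 is March 11, 2017.
Because the pending related arbitration ran from February 7, 2016 to September 16, 2016, the deadline is extended by 222 days to October 19, 2017.
None of the other events listed affects the running of the period under the stated rules.
The July 2, 2017 filing precedes the October 19, 2017 deadline; the claim is timely.

TIMELY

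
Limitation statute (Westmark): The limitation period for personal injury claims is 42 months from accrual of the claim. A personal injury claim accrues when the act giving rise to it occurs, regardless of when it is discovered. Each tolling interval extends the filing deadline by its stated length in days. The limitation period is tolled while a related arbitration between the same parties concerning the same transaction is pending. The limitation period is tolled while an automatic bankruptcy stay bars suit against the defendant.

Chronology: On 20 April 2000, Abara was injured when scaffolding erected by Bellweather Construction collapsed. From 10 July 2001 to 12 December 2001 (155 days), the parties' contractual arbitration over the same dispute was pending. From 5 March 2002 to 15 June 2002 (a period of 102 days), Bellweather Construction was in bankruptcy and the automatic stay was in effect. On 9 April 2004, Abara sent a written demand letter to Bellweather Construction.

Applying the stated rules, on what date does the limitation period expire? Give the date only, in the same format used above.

The claim accrued on 20 April 2000, when the wrongful act occurred.
42 months from 20 April 2000 is 20 October 2003.
The period was tolled for 155 days by the pending related arbitration (10 July 2001 to 12 December 2001), pushing the deadline to 23 March 2004.
The automatic bankruptcy stay from 5 March 2002 to 15 June 2002 tolled the period for 102 days, extending the deadline to 3 July 2004.
None of the other events listed affects the running of the period under the stated rules.

3 July 2004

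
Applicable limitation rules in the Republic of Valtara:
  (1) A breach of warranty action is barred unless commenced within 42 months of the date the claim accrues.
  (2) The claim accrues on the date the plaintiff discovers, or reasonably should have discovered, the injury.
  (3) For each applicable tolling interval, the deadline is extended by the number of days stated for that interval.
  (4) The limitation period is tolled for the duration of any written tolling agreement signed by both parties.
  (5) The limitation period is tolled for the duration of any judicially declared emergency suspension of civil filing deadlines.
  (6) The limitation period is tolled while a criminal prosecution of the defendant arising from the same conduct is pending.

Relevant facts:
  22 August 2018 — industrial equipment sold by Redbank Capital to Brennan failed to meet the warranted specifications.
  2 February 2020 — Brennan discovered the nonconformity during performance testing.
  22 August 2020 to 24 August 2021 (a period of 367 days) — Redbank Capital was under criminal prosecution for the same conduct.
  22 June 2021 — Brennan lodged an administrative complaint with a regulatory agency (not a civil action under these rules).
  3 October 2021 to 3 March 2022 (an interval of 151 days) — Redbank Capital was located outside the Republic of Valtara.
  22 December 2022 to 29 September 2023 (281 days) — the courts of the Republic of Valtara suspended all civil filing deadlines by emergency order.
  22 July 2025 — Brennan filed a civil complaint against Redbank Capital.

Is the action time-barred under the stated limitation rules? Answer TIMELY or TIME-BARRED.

Under the discovery rule, the claim accrued on 2 February 2020, when Brennan discovered the injury — not on the 22 August 2018 date of the underlying act.
Adding the 42 months base period to 2 February 2020 gives a deadline of 2 August 2023, before any tolling.
The pending criminal prosecution from 22 August 2020 to 24 August 2021 tolled the period for 367 days, extending the deadline to 3 August 2024.
Because the emergency suspension of filing deadlines ran from 22 December 2022 to 29 September 2023, the deadline is extended by 281 days to 11 May 2025.
No stated provision tolls the period for the defendant's absence, so the interval from 3 October 2021 to 3 March 2022 has no effect on the deadline.
None of the other events listed affects the running of the period under the stated rules.
Filing on 22 July 2025 missed the 11 May 2025 deadline — the action is time-barred.

TIME-BARRED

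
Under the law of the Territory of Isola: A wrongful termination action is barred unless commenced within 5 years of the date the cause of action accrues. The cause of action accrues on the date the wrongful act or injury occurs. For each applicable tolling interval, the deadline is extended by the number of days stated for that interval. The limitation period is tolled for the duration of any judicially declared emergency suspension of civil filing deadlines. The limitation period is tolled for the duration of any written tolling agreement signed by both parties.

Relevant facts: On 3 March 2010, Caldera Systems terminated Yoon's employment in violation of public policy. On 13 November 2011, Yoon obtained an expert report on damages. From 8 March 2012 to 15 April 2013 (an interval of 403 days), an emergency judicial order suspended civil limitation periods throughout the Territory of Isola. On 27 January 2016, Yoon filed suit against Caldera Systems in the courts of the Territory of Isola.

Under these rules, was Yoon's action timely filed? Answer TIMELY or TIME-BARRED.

TIMELY

The cause of action accrued on 3 March 2010, the date of the act.
5 years from 3 March 2010 is 3 March 2015.
Because the emergency suspension of filing deadlines ran from 8 March 2012 to 15 April 2013, the deadline is extended by 403 days to 9 April 2016.
The other events in the timeline have no effect on the limitation period under the stated rules.
The 27 January 2016 filing precedes the 9 April 2016 deadline; the claim is timely.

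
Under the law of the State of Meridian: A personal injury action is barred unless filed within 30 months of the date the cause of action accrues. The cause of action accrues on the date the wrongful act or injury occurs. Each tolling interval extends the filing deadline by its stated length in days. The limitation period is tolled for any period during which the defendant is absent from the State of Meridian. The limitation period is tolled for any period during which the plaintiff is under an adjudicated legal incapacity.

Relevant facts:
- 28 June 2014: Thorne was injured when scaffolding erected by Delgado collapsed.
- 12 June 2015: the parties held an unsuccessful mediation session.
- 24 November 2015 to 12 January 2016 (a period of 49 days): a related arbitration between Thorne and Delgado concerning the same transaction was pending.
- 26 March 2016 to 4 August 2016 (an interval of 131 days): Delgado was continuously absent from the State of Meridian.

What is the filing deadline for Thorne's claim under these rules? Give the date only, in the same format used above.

8 May 2017

The cause of action accrued on 28 June 2014, the date of the act.
The untolled deadline — 30 months after 28 June 2014 — is 28 December 2016.
Because the defendant's absence from the jurisdiction ran from 26 March 2016 to 4 August 2016, the deadline is extended by 131 days to 8 May 2017.
The pending related arbitration from 24 November 2015 to 12 January 2016 does not toll the period, because no stated rule makes a pending arbitration a tolling event.
Nothing else in the chronology tolls or restarts the period.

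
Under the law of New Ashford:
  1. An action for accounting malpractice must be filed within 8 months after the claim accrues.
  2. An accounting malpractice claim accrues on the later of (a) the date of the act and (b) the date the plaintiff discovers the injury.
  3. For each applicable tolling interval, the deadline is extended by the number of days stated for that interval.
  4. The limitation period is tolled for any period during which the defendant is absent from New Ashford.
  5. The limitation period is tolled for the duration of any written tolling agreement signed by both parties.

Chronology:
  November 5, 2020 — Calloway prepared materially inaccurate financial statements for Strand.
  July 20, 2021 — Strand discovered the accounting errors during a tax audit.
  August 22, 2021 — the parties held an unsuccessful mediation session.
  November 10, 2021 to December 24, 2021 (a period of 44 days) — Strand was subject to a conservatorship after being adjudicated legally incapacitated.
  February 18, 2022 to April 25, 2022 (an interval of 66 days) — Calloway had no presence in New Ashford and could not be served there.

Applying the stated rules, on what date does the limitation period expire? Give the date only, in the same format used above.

May 25, 2022

Because discovery on July 20, 2021 post-dates the November 5, 2020 act, accrual under the later-of rule falls on July 20, 2021.
The untolled deadline — 8 months after July 20, 2021 — is March 20, 2022.
The defendant's absence from the jurisdiction from February 18, 2022 to April 25, 2022 tolled the period for 66 days, extending the deadline to May 25, 2022.
The plaintiff's legal incapacity from November 10, 2021 to December 24, 2021 does not toll the period, because no stated rule makes the plaintiff's incapacity a tolling event.
Nothing else in the chronology tolls or restarts the period.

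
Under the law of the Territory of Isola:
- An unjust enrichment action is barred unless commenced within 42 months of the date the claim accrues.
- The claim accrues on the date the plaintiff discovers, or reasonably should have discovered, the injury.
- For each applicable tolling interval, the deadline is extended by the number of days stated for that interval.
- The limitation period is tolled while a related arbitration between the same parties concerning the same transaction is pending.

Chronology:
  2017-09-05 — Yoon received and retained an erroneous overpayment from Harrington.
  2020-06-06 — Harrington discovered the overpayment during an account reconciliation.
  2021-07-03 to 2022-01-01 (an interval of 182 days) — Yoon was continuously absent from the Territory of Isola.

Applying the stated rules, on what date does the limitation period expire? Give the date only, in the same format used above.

2023-12-06

The claim did not accrue until Harrington discovered the injury on 2020-06-06; the 2017-09-05 act date does not start the clock under the stated rule.
The untolled deadline — 42 months after 2020-06-06 — is 2023-12-06.
Although the defendant's absence ran from 2021-07-03 to 2022-01-01, the stated rules do not make that a tolling event, so it is disregarded.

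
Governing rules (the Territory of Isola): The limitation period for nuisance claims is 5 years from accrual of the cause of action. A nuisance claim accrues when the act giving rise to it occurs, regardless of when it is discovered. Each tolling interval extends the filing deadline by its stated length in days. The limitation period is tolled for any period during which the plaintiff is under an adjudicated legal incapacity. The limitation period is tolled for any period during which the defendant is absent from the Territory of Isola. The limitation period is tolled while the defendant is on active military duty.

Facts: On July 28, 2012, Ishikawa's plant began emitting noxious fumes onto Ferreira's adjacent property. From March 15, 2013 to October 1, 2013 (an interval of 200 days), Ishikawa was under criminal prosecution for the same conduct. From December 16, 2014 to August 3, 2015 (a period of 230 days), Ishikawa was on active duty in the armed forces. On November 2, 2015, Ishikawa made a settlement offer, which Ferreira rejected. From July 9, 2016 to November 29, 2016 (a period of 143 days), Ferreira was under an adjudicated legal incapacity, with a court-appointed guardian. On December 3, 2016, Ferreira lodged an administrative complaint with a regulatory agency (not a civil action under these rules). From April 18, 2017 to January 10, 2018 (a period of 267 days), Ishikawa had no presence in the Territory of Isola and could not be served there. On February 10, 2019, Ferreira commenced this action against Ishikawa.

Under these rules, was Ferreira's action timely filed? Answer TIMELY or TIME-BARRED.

TIMELY

The limitation period began to run on July 28, 2012.
The untolled deadline — 5 years after July 28, 2012 — is July 28, 2017.
Because the defendant's active military service ran from December 16, 2014 to August 3, 2015, the deadline is extended by 230 days to March 15, 2018.
The period was tolled for 143 days by the plaintiff's legal incapacity (July 9, 2016 to November 29, 2016), pushing the deadline to August 5, 2018.
The defendant's absence from the jurisdiction from April 18, 2017 to January 10, 2018 tolled the period for 267 days, extending the deadline to April 29, 2019.
No stated provision tolls the period for a criminal prosecution, so the interval from March 15, 2013 to October 1, 2013 has no effect on the deadline.
The other events in the timeline have no effect on the limitation period under the stated rules.
The February 10, 2019 filing precedes the April 29, 2019 deadline; the claim is timely.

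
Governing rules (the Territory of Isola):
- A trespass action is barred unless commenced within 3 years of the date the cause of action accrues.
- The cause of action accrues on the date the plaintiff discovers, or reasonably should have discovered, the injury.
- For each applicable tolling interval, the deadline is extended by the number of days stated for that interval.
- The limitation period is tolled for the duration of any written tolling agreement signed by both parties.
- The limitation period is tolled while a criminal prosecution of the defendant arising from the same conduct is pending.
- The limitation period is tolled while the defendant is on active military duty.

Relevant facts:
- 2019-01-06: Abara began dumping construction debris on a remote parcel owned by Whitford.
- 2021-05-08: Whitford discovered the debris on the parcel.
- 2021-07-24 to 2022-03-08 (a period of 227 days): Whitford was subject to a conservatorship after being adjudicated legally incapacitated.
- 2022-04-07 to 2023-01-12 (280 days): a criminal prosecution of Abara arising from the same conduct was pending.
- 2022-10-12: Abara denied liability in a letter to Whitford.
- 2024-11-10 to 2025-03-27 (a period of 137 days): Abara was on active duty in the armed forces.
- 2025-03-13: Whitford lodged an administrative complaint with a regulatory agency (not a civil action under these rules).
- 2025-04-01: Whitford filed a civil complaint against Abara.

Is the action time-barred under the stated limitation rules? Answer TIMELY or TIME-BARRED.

Under the discovery rule, the claim accrued on 2021-05-08, when Whitford discovered the injury — not on the 2019-01-06 date of the underlying act.
The untolled deadline — 3 years after 2021-05-08 — is 2024-05-08.
The period was tolled for 280 days by the pending criminal prosecution (2022-04-07 to 2023-01-12), pushing the deadline to 2025-02-12.
Because the defendant's active military service ran from 2024-11-10 to 2025-03-27, the deadline is extended by 137 days to 2025-06-29.
The plaintiff's legal incapacity from 2021-07-24 to 2022-03-08 does not toll the period, because no stated rule makes the plaintiff's incapacity a tolling event.
None of the other events listed affects the running of the period under the stated rules.
The 2025-04-01 filing precedes the 2025-06-29 deadline; the claim is timely.

TIMELY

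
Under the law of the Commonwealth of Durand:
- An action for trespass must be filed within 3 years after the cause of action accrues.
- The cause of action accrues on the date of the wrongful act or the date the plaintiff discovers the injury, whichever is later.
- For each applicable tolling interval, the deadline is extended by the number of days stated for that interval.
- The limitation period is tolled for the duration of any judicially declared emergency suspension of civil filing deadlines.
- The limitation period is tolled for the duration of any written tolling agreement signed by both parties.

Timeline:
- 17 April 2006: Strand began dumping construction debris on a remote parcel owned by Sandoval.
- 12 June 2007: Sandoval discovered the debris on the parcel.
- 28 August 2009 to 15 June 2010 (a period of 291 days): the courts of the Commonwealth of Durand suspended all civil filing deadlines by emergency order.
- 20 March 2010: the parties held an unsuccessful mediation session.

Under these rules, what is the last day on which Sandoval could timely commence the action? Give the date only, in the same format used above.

30 March 2011

Taking the later of the act (17 April 2006) and discovery (12 June 2007), the claim accrued on 12 June 2007.
The untolled deadline — 3 years after 12 June 2007 — is 12 June 2010.
The period was tolled for 291 days by the emergency suspension of filing deadlines (28 August 2009 to 15 June 2010), pushing the deadline to 30 March 2011.
The other events in the timeline have no effect on the limitation period under the stated rules.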